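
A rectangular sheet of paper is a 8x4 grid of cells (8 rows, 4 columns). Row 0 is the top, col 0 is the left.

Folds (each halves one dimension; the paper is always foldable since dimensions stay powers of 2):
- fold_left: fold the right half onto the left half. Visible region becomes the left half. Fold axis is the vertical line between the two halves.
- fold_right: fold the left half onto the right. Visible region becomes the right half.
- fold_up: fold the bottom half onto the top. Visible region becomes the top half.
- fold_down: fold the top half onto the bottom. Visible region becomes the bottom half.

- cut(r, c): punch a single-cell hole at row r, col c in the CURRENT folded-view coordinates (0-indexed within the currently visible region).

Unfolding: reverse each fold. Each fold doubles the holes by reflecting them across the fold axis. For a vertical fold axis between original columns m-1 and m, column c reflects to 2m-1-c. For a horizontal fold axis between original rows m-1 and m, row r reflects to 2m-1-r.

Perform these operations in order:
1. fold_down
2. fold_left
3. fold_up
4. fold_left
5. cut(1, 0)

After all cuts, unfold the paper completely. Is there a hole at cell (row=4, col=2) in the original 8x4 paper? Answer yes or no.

Op 1 fold_down: fold axis h@4; visible region now rows[4,8) x cols[0,4) = 4x4
Op 2 fold_left: fold axis v@2; visible region now rows[4,8) x cols[0,2) = 4x2
Op 3 fold_up: fold axis h@6; visible region now rows[4,6) x cols[0,2) = 2x2
Op 4 fold_left: fold axis v@1; visible region now rows[4,6) x cols[0,1) = 2x1
Op 5 cut(1, 0): punch at orig (5,0); cuts so far [(5, 0)]; region rows[4,6) x cols[0,1) = 2x1
Unfold 1 (reflect across v@1): 2 holes -> [(5, 0), (5, 1)]
Unfold 2 (reflect across h@6): 4 holes -> [(5, 0), (5, 1), (6, 0), (6, 1)]
Unfold 3 (reflect across v@2): 8 holes -> [(5, 0), (5, 1), (5, 2), (5, 3), (6, 0), (6, 1), (6, 2), (6, 3)]
Unfold 4 (reflect across h@4): 16 holes -> [(1, 0), (1, 1), (1, 2), (1, 3), (2, 0), (2, 1), (2, 2), (2, 3), (5, 0), (5, 1), (5, 2), (5, 3), (6, 0), (6, 1), (6, 2), (6, 3)]
Holes: [(1, 0), (1, 1), (1, 2), (1, 3), (2, 0), (2, 1), (2, 2), (2, 3), (5, 0), (5, 1), (5, 2), (5, 3), (6, 0), (6, 1), (6, 2), (6, 3)]

Answer: no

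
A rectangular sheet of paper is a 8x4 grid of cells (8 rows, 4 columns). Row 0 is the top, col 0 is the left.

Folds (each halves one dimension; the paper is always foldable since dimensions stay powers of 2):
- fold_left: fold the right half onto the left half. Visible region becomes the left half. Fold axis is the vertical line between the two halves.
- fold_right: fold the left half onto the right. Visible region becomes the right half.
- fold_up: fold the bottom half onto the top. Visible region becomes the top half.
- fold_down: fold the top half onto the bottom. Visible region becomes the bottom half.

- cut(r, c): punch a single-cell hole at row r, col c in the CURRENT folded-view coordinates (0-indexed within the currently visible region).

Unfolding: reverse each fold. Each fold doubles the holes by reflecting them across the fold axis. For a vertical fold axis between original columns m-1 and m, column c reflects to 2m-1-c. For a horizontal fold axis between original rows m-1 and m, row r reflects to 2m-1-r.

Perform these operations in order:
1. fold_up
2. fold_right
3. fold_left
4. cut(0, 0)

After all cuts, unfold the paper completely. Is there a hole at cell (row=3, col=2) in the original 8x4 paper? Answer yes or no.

Op 1 fold_up: fold axis h@4; visible region now rows[0,4) x cols[0,4) = 4x4
Op 2 fold_right: fold axis v@2; visible region now rows[0,4) x cols[2,4) = 4x2
Op 3 fold_left: fold axis v@3; visible region now rows[0,4) x cols[2,3) = 4x1
Op 4 cut(0, 0): punch at orig (0,2); cuts so far [(0, 2)]; region rows[0,4) x cols[2,3) = 4x1
Unfold 1 (reflect across v@3): 2 holes -> [(0, 2), (0, 3)]
Unfold 2 (reflect across v@2): 4 holes -> [(0, 0), (0, 1), (0, 2), (0, 3)]
Unfold 3 (reflect across h@4): 8 holes -> [(0, 0), (0, 1), (0, 2), (0, 3), (7, 0), (7, 1), (7, 2), (7, 3)]
Holes: [(0, 0), (0, 1), (0, 2), (0, 3), (7, 0), (7, 1), (7, 2), (7, 3)]

Answer: no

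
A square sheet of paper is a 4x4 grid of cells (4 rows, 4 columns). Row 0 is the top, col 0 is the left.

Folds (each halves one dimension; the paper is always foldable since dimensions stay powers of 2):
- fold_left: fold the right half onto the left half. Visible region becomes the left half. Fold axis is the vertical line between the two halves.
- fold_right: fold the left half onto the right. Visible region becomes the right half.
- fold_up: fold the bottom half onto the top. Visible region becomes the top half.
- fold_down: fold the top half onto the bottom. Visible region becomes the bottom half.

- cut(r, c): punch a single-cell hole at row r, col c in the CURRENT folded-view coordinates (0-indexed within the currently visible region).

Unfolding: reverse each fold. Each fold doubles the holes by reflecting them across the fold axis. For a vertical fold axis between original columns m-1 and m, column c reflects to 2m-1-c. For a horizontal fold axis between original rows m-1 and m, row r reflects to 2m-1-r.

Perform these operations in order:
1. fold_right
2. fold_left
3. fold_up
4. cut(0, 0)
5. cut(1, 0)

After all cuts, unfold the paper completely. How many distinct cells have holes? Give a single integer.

Answer: 16

Derivation:
Op 1 fold_right: fold axis v@2; visible region now rows[0,4) x cols[2,4) = 4x2
Op 2 fold_left: fold axis v@3; visible region now rows[0,4) x cols[2,3) = 4x1
Op 3 fold_up: fold axis h@2; visible region now rows[0,2) x cols[2,3) = 2x1
Op 4 cut(0, 0): punch at orig (0,2); cuts so far [(0, 2)]; region rows[0,2) x cols[2,3) = 2x1
Op 5 cut(1, 0): punch at orig (1,2); cuts so far [(0, 2), (1, 2)]; region rows[0,2) x cols[2,3) = 2x1
Unfold 1 (reflect across h@2): 4 holes -> [(0, 2), (1, 2), (2, 2), (3, 2)]
Unfold 2 (reflect across v@3): 8 holes -> [(0, 2), (0, 3), (1, 2), (1, 3), (2, 2), (2, 3), (3, 2), (3, 3)]
Unfold 3 (reflect across v@2): 16 holes -> [(0, 0), (0, 1), (0, 2), (0, 3), (1, 0), (1, 1), (1, 2), (1, 3), (2, 0), (2, 1), (2, 2), (2, 3), (3, 0), (3, 1), (3, 2), (3, 3)]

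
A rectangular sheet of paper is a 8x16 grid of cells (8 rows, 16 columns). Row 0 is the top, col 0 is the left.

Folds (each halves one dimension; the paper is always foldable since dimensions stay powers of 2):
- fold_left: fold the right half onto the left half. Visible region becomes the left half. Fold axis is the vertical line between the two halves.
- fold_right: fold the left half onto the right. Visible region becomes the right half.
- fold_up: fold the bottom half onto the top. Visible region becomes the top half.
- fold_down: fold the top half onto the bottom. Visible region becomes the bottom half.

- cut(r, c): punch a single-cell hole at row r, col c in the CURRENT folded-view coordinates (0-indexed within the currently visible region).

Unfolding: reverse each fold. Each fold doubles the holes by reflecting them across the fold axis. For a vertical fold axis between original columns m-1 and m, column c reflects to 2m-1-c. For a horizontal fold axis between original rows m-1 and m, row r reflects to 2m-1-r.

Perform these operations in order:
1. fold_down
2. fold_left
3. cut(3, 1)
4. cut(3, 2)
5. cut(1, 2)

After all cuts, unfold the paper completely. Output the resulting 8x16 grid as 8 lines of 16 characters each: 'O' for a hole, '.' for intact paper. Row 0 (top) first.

Answer: .OO..........OO.
................
..O..........O..
................
................
..O..........O..
................
.OO..........OO.

Derivation:
Op 1 fold_down: fold axis h@4; visible region now rows[4,8) x cols[0,16) = 4x16
Op 2 fold_left: fold axis v@8; visible region now rows[4,8) x cols[0,8) = 4x8
Op 3 cut(3, 1): punch at orig (7,1); cuts so far [(7, 1)]; region rows[4,8) x cols[0,8) = 4x8
Op 4 cut(3, 2): punch at orig (7,2); cuts so far [(7, 1), (7, 2)]; region rows[4,8) x cols[0,8) = 4x8
Op 5 cut(1, 2): punch at orig (5,2); cuts so far [(5, 2), (7, 1), (7, 2)]; region rows[4,8) x cols[0,8) = 4x8
Unfold 1 (reflect across v@8): 6 holes -> [(5, 2), (5, 13), (7, 1), (7, 2), (7, 13), (7, 14)]
Unfold 2 (reflect across h@4): 12 holes -> [(0, 1), (0, 2), (0, 13), (0, 14), (2, 2), (2, 13), (5, 2), (5, 13), (7, 1), (7, 2), (7, 13), (7, 14)]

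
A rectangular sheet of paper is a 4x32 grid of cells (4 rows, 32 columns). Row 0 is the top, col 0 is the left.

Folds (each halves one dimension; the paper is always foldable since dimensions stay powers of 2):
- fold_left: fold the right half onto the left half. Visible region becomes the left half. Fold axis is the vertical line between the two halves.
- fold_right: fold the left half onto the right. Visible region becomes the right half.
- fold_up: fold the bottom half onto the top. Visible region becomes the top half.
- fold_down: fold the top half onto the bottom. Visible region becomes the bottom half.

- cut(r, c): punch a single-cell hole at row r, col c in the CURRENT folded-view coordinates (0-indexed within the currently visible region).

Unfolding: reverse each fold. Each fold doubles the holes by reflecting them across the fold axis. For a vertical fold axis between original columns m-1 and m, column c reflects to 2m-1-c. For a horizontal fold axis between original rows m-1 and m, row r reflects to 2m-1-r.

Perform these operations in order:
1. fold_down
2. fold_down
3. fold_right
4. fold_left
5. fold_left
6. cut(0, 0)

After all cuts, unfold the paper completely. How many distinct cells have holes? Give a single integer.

Answer: 32

Derivation:
Op 1 fold_down: fold axis h@2; visible region now rows[2,4) x cols[0,32) = 2x32
Op 2 fold_down: fold axis h@3; visible region now rows[3,4) x cols[0,32) = 1x32
Op 3 fold_right: fold axis v@16; visible region now rows[3,4) x cols[16,32) = 1x16
Op 4 fold_left: fold axis v@24; visible region now rows[3,4) x cols[16,24) = 1x8
Op 5 fold_left: fold axis v@20; visible region now rows[3,4) x cols[16,20) = 1x4
Op 6 cut(0, 0): punch at orig (3,16); cuts so far [(3, 16)]; region rows[3,4) x cols[16,20) = 1x4
Unfold 1 (reflect across v@20): 2 holes -> [(3, 16), (3, 23)]
Unfold 2 (reflect across v@24): 4 holes -> [(3, 16), (3, 23), (3, 24), (3, 31)]
Unfold 3 (reflect across v@16): 8 holes -> [(3, 0), (3, 7), (3, 8), (3, 15), (3, 16), (3, 23), (3, 24), (3, 31)]
Unfold 4 (reflect across h@3): 16 holes -> [(2, 0), (2, 7), (2, 8), (2, 15), (2, 16), (2, 23), (2, 24), (2, 31), (3, 0), (3, 7), (3, 8), (3, 15), (3, 16), (3, 23), (3, 24), (3, 31)]
Unfold 5 (reflect across h@2): 32 holes -> [(0, 0), (0, 7), (0, 8), (0, 15), (0, 16), (0, 23), (0, 24), (0, 31), (1, 0), (1, 7), (1, 8), (1, 15), (1, 16), (1, 23), (1, 24), (1, 31), (2, 0), (2, 7), (2, 8), (2, 15), (2, 16), (2, 23), (2, 24), (2, 31), (3, 0), (3, 7), (3, 8), (3, 15), (3, 16), (3, 23), (3, 24), (3, 31)]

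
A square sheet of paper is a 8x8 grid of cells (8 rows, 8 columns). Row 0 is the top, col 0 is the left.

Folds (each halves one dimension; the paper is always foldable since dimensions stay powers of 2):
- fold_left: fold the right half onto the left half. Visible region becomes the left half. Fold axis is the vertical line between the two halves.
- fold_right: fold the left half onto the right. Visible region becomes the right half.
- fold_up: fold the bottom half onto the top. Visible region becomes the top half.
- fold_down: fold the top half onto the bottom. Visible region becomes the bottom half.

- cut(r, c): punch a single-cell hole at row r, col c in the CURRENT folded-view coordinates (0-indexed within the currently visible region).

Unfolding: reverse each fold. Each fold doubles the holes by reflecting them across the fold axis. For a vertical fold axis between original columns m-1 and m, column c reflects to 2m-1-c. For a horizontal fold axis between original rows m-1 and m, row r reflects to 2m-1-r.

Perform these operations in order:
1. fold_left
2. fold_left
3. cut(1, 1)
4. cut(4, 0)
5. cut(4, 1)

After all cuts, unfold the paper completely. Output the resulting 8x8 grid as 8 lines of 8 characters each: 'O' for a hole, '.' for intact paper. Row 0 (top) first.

Op 1 fold_left: fold axis v@4; visible region now rows[0,8) x cols[0,4) = 8x4
Op 2 fold_left: fold axis v@2; visible region now rows[0,8) x cols[0,2) = 8x2
Op 3 cut(1, 1): punch at orig (1,1); cuts so far [(1, 1)]; region rows[0,8) x cols[0,2) = 8x2
Op 4 cut(4, 0): punch at orig (4,0); cuts so far [(1, 1), (4, 0)]; region rows[0,8) x cols[0,2) = 8x2
Op 5 cut(4, 1): punch at orig (4,1); cuts so far [(1, 1), (4, 0), (4, 1)]; region rows[0,8) x cols[0,2) = 8x2
Unfold 1 (reflect across v@2): 6 holes -> [(1, 1), (1, 2), (4, 0), (4, 1), (4, 2), (4, 3)]
Unfold 2 (reflect across v@4): 12 holes -> [(1, 1), (1, 2), (1, 5), (1, 6), (4, 0), (4, 1), (4, 2), (4, 3), (4, 4), (4, 5), (4, 6), (4, 7)]

Answer: ........
.OO..OO.
........
........
OOOOOOOO
........
........
........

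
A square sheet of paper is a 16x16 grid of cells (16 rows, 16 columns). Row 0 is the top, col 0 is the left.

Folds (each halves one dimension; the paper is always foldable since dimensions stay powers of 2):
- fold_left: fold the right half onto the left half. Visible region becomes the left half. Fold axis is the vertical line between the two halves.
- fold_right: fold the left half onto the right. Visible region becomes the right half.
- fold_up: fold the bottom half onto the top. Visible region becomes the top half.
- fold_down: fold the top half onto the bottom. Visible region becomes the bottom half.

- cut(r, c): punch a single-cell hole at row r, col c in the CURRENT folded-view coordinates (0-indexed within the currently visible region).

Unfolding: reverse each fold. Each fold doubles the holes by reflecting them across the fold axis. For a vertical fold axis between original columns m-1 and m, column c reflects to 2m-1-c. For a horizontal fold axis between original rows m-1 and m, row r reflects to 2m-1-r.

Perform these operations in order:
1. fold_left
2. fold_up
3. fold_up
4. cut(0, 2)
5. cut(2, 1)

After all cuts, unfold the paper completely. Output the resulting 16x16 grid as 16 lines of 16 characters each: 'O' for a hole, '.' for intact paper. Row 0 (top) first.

Answer: ..O..........O..
................
.O............O.
................
................
.O............O.
................
..O..........O..
..O..........O..
................
.O............O.
................
................
.O............O.
................
..O..........O..

Derivation:
Op 1 fold_left: fold axis v@8; visible region now rows[0,16) x cols[0,8) = 16x8
Op 2 fold_up: fold axis h@8; visible region now rows[0,8) x cols[0,8) = 8x8
Op 3 fold_up: fold axis h@4; visible region now rows[0,4) x cols[0,8) = 4x8
Op 4 cut(0, 2): punch at orig (0,2); cuts so far [(0, 2)]; region rows[0,4) x cols[0,8) = 4x8
Op 5 cut(2, 1): punch at orig (2,1); cuts so far [(0, 2), (2, 1)]; region rows[0,4) x cols[0,8) = 4x8
Unfold 1 (reflect across h@4): 4 holes -> [(0, 2), (2, 1), (5, 1), (7, 2)]
Unfold 2 (reflect across h@8): 8 holes -> [(0, 2), (2, 1), (5, 1), (7, 2), (8, 2), (10, 1), (13, 1), (15, 2)]
Unfold 3 (reflect across v@8): 16 holes -> [(0, 2), (0, 13), (2, 1), (2, 14), (5, 1), (5, 14), (7, 2), (7, 13), (8, 2), (8, 13), (10, 1), (10, 14), (13, 1), (13, 14), (15, 2), (15, 13)]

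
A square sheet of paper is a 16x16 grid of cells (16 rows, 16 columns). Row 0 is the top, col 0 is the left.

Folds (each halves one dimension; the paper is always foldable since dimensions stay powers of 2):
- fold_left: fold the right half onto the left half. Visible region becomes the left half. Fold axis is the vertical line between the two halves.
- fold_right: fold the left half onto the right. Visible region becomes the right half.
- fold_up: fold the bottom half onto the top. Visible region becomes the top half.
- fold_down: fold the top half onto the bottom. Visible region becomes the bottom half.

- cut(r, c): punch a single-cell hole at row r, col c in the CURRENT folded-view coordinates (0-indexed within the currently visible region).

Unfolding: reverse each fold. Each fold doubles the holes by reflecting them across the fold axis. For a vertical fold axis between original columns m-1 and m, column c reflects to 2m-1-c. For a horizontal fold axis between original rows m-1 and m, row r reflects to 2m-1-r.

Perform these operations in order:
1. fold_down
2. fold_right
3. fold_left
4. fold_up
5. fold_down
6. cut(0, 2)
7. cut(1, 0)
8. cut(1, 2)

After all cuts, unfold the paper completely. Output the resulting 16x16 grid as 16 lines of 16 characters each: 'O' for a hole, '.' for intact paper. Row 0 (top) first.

Op 1 fold_down: fold axis h@8; visible region now rows[8,16) x cols[0,16) = 8x16
Op 2 fold_right: fold axis v@8; visible region now rows[8,16) x cols[8,16) = 8x8
Op 3 fold_left: fold axis v@12; visible region now rows[8,16) x cols[8,12) = 8x4
Op 4 fold_up: fold axis h@12; visible region now rows[8,12) x cols[8,12) = 4x4
Op 5 fold_down: fold axis h@10; visible region now rows[10,12) x cols[8,12) = 2x4
Op 6 cut(0, 2): punch at orig (10,10); cuts so far [(10, 10)]; region rows[10,12) x cols[8,12) = 2x4
Op 7 cut(1, 0): punch at orig (11,8); cuts so far [(10, 10), (11, 8)]; region rows[10,12) x cols[8,12) = 2x4
Op 8 cut(1, 2): punch at orig (11,10); cuts so far [(10, 10), (11, 8), (11, 10)]; region rows[10,12) x cols[8,12) = 2x4
Unfold 1 (reflect across h@10): 6 holes -> [(8, 8), (8, 10), (9, 10), (10, 10), (11, 8), (11, 10)]
Unfold 2 (reflect across h@12): 12 holes -> [(8, 8), (8, 10), (9, 10), (10, 10), (11, 8), (11, 10), (12, 8), (12, 10), (13, 10), (14, 10), (15, 8), (15, 10)]
Unfold 3 (reflect across v@12): 24 holes -> [(8, 8), (8, 10), (8, 13), (8, 15), (9, 10), (9, 13), (10, 10), (10, 13), (11, 8), (11, 10), (11, 13), (11, 15), (12, 8), (12, 10), (12, 13), (12, 15), (13, 10), (13, 13), (14, 10), (14, 13), (15, 8), (15, 10), (15, 13), (15, 15)]
Unfold 4 (reflect across v@8): 48 holes -> [(8, 0), (8, 2), (8, 5), (8, 7), (8, 8), (8, 10), (8, 13), (8, 15), (9, 2), (9, 5), (9, 10), (9, 13), (10, 2), (10, 5), (10, 10), (10, 13), (11, 0), (11, 2), (11, 5), (11, 7), (11, 8), (11, 10), (11, 13), (11, 15), (12, 0), (12, 2), (12, 5), (12, 7), (12, 8), (12, 10), (12, 13), (12, 15), (13, 2), (13, 5), (13, 10), (13, 13), (14, 2), (14, 5), (14, 10), (14, 13), (15, 0), (15, 2), (15, 5), (15, 7), (15, 8), (15, 10), (15, 13), (15, 15)]
Unfold 5 (reflect across h@8): 96 holes -> [(0, 0), (0, 2), (0, 5), (0, 7), (0, 8), (0, 10), (0, 13), (0, 15), (1, 2), (1, 5), (1, 10), (1, 13), (2, 2), (2, 5), (2, 10), (2, 13), (3, 0), (3, 2), (3, 5), (3, 7), (3, 8), (3, 10), (3, 13), (3, 15), (4, 0), (4, 2), (4, 5), (4, 7), (4, 8), (4, 10), (4, 13), (4, 15), (5, 2), (5, 5), (5, 10), (5, 13), (6, 2), (6, 5), (6, 10), (6, 13), (7, 0), (7, 2), (7, 5), (7, 7), (7, 8), (7, 10), (7, 13), (7, 15), (8, 0), (8, 2), (8, 5), (8, 7), (8, 8), (8, 10), (8, 13), (8, 15), (9, 2), (9, 5), (9, 10), (9, 13), (10, 2), (10, 5), (10, 10), (10, 13), (11, 0), (11, 2), (11, 5), (11, 7), (11, 8), (11, 10), (11, 13), (11, 15), (12, 0), (12, 2), (12, 5), (12, 7), (12, 8), (12, 10), (12, 13), (12, 15), (13, 2), (13, 5), (13, 10), (13, 13), (14, 2), (14, 5), (14, 10), (14, 13), (15, 0), (15, 2), (15, 5), (15, 7), (15, 8), (15, 10), (15, 13), (15, 15)]

Answer: O.O..O.OO.O..O.O
..O..O....O..O..
..O..O....O..O..
O.O..O.OO.O..O.O
O.O..O.OO.O..O.O
..O..O....O..O..
..O..O....O..O..
O.O..O.OO.O..O.O
O.O..O.OO.O..O.O
..O..O....O..O..
..O..O....O..O..
O.O..O.OO.O..O.O
O.O..O.OO.O..O.O
..O..O....O..O..
..O..O....O..O..
O.O..O.OO.O..O.O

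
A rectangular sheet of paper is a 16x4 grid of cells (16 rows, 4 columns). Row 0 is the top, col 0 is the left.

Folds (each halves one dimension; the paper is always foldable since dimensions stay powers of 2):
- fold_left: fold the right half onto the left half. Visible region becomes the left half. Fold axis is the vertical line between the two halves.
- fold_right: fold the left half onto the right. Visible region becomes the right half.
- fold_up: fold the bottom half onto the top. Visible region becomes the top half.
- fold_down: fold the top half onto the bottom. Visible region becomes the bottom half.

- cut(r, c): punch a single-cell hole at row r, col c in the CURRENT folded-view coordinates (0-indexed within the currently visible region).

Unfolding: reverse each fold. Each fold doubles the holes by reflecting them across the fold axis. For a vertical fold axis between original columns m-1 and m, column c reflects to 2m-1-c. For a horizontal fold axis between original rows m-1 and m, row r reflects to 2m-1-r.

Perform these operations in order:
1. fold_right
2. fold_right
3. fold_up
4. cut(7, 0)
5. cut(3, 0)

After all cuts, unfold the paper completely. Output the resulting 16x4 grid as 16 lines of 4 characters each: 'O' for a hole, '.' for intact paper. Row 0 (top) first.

Op 1 fold_right: fold axis v@2; visible region now rows[0,16) x cols[2,4) = 16x2
Op 2 fold_right: fold axis v@3; visible region now rows[0,16) x cols[3,4) = 16x1
Op 3 fold_up: fold axis h@8; visible region now rows[0,8) x cols[3,4) = 8x1
Op 4 cut(7, 0): punch at orig (7,3); cuts so far [(7, 3)]; region rows[0,8) x cols[3,4) = 8x1
Op 5 cut(3, 0): punch at orig (3,3); cuts so far [(3, 3), (7, 3)]; region rows[0,8) x cols[3,4) = 8x1
Unfold 1 (reflect across h@8): 4 holes -> [(3, 3), (7, 3), (8, 3), (12, 3)]
Unfold 2 (reflect across v@3): 8 holes -> [(3, 2), (3, 3), (7, 2), (7, 3), (8, 2), (8, 3), (12, 2), (12, 3)]
Unfold 3 (reflect across v@2): 16 holes -> [(3, 0), (3, 1), (3, 2), (3, 3), (7, 0), (7, 1), (7, 2), (7, 3), (8, 0), (8, 1), (8, 2), (8, 3), (12, 0), (12, 1), (12, 2), (12, 3)]

Answer: ....
....
....
OOOO
....
....
....
OOOO
OOOO
....
....
....
OOOO
....
....
....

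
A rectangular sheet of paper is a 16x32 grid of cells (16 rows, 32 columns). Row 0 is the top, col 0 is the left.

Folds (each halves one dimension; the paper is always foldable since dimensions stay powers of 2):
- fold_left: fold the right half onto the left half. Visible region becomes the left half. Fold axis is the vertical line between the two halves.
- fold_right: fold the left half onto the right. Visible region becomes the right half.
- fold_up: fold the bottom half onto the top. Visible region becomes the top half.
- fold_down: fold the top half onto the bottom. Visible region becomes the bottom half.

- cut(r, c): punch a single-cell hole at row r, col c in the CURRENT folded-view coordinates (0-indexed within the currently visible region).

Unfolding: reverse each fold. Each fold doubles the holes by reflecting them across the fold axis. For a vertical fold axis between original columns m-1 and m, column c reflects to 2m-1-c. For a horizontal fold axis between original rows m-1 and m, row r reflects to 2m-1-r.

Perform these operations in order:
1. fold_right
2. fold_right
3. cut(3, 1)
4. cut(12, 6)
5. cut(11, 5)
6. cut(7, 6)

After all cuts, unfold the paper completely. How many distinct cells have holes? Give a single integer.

Answer: 16

Derivation:
Op 1 fold_right: fold axis v@16; visible region now rows[0,16) x cols[16,32) = 16x16
Op 2 fold_right: fold axis v@24; visible region now rows[0,16) x cols[24,32) = 16x8
Op 3 cut(3, 1): punch at orig (3,25); cuts so far [(3, 25)]; region rows[0,16) x cols[24,32) = 16x8
Op 4 cut(12, 6): punch at orig (12,30); cuts so far [(3, 25), (12, 30)]; region rows[0,16) x cols[24,32) = 16x8
Op 5 cut(11, 5): punch at orig (11,29); cuts so far [(3, 25), (11, 29), (12, 30)]; region rows[0,16) x cols[24,32) = 16x8
Op 6 cut(7, 6): punch at orig (7,30); cuts so far [(3, 25), (7, 30), (11, 29), (12, 30)]; region rows[0,16) x cols[24,32) = 16x8
Unfold 1 (reflect across v@24): 8 holes -> [(3, 22), (3, 25), (7, 17), (7, 30), (11, 18), (11, 29), (12, 17), (12, 30)]
Unfold 2 (reflect across v@16): 16 holes -> [(3, 6), (3, 9), (3, 22), (3, 25), (7, 1), (7, 14), (7, 17), (7, 30), (11, 2), (11, 13), (11, 18), (11, 29), (12, 1), (12, 14), (12, 17), (12, 30)]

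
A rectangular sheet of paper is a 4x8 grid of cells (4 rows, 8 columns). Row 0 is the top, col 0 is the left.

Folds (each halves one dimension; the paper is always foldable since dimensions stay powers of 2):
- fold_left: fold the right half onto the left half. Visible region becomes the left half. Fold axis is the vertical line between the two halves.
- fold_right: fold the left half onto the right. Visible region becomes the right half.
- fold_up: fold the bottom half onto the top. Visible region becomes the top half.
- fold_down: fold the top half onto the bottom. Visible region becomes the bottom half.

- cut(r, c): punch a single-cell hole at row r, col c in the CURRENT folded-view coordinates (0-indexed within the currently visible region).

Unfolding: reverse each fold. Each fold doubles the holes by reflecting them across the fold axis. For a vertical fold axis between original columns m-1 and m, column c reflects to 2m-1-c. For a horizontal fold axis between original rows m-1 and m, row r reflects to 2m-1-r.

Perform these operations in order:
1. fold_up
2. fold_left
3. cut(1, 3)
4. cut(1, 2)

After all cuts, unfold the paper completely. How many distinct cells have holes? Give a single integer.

Op 1 fold_up: fold axis h@2; visible region now rows[0,2) x cols[0,8) = 2x8
Op 2 fold_left: fold axis v@4; visible region now rows[0,2) x cols[0,4) = 2x4
Op 3 cut(1, 3): punch at orig (1,3); cuts so far [(1, 3)]; region rows[0,2) x cols[0,4) = 2x4
Op 4 cut(1, 2): punch at orig (1,2); cuts so far [(1, 2), (1, 3)]; region rows[0,2) x cols[0,4) = 2x4
Unfold 1 (reflect across v@4): 4 holes -> [(1, 2), (1, 3), (1, 4), (1, 5)]
Unfold 2 (reflect across h@2): 8 holes -> [(1, 2), (1, 3), (1, 4), (1, 5), (2, 2), (2, 3), (2, 4), (2, 5)]

Answer: 8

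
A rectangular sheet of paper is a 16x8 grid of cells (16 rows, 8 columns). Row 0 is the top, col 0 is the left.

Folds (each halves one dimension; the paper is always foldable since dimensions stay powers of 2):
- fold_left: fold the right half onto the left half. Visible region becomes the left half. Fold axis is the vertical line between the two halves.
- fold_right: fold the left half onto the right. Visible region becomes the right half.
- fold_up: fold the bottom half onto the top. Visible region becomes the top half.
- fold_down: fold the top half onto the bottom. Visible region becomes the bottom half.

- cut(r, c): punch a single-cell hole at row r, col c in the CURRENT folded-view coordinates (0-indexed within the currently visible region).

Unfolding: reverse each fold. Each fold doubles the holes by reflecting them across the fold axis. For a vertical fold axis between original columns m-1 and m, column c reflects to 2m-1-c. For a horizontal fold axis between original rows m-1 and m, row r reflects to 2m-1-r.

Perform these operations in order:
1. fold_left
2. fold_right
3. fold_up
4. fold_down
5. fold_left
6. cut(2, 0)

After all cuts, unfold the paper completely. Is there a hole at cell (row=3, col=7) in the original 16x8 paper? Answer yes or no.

Answer: no

Derivation:
Op 1 fold_left: fold axis v@4; visible region now rows[0,16) x cols[0,4) = 16x4
Op 2 fold_right: fold axis v@2; visible region now rows[0,16) x cols[2,4) = 16x2
Op 3 fold_up: fold axis h@8; visible region now rows[0,8) x cols[2,4) = 8x2
Op 4 fold_down: fold axis h@4; visible region now rows[4,8) x cols[2,4) = 4x2
Op 5 fold_left: fold axis v@3; visible region now rows[4,8) x cols[2,3) = 4x1
Op 6 cut(2, 0): punch at orig (6,2); cuts so far [(6, 2)]; region rows[4,8) x cols[2,3) = 4x1
Unfold 1 (reflect across v@3): 2 holes -> [(6, 2), (6, 3)]
Unfold 2 (reflect across h@4): 4 holes -> [(1, 2), (1, 3), (6, 2), (6, 3)]
Unfold 3 (reflect across h@8): 8 holes -> [(1, 2), (1, 3), (6, 2), (6, 3), (9, 2), (9, 3), (14, 2), (14, 3)]
Unfold 4 (reflect across v@2): 16 holes -> [(1, 0), (1, 1), (1, 2), (1, 3), (6, 0), (6, 1), (6, 2), (6, 3), (9, 0), (9, 1), (9, 2), (9, 3), (14, 0), (14, 1), (14, 2), (14, 3)]
Unfold 5 (reflect across v@4): 32 holes -> [(1, 0), (1, 1), (1, 2), (1, 3), (1, 4), (1, 5), (1, 6), (1, 7), (6, 0), (6, 1), (6, 2), (6, 3), (6, 4), (6, 5), (6, 6), (6, 7), (9, 0), (9, 1), (9, 2), (9, 3), (9, 4), (9, 5), (9, 6), (9, 7), (14, 0), (14, 1), (14, 2), (14, 3), (14, 4), (14, 5), (14, 6), (14, 7)]
Holes: [(1, 0), (1, 1), (1, 2), (1, 3), (1, 4), (1, 5), (1, 6), (1, 7), (6, 0), (6, 1), (6, 2), (6, 3), (6, 4), (6, 5), (6, 6), (6, 7), (9, 0), (9, 1), (9, 2), (9, 3), (9, 4), (9, 5), (9, 6), (9, 7), (14, 0), (14, 1), (14, 2), (14, 3), (14, 4), (14, 5), (14, 6), (14, 7)]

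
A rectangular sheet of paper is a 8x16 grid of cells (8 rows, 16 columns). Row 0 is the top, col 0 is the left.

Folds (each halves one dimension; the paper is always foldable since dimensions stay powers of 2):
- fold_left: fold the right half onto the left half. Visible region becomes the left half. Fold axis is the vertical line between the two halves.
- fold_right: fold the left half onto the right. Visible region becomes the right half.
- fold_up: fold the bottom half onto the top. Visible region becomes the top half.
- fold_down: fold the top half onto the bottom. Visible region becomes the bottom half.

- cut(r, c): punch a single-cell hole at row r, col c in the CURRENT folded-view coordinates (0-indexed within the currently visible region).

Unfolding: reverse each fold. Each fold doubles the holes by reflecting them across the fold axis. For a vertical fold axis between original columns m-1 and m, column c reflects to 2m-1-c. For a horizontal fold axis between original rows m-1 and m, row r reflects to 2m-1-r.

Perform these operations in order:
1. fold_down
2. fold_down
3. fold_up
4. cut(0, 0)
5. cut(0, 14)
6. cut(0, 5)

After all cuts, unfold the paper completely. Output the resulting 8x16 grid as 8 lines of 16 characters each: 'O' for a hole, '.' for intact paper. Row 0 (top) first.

Answer: O....O........O.
O....O........O.
O....O........O.
O....O........O.
O....O........O.
O....O........O.
O....O........O.
O....O........O.

Derivation:
Op 1 fold_down: fold axis h@4; visible region now rows[4,8) x cols[0,16) = 4x16
Op 2 fold_down: fold axis h@6; visible region now rows[6,8) x cols[0,16) = 2x16
Op 3 fold_up: fold axis h@7; visible region now rows[6,7) x cols[0,16) = 1x16
Op 4 cut(0, 0): punch at orig (6,0); cuts so far [(6, 0)]; region rows[6,7) x cols[0,16) = 1x16
Op 5 cut(0, 14): punch at orig (6,14); cuts so far [(6, 0), (6, 14)]; region rows[6,7) x cols[0,16) = 1x16
Op 6 cut(0, 5): punch at orig (6,5); cuts so far [(6, 0), (6, 5), (6, 14)]; region rows[6,7) x cols[0,16) = 1x16
Unfold 1 (reflect across h@7): 6 holes -> [(6, 0), (6, 5), (6, 14), (7, 0), (7, 5), (7, 14)]
Unfold 2 (reflect across h@6): 12 holes -> [(4, 0), (4, 5), (4, 14), (5, 0), (5, 5), (5, 14), (6, 0), (6, 5), (6, 14), (7, 0), (7, 5), (7, 14)]
Unfold 3 (reflect across h@4): 24 holes -> [(0, 0), (0, 5), (0, 14), (1, 0), (1, 5), (1, 14), (2, 0), (2, 5), (2, 14), (3, 0), (3, 5), (3, 14), (4, 0), (4, 5), (4, 14), (5, 0), (5, 5), (5, 14), (6, 0), (6, 5), (6, 14), (7, 0), (7, 5), (7, 14)]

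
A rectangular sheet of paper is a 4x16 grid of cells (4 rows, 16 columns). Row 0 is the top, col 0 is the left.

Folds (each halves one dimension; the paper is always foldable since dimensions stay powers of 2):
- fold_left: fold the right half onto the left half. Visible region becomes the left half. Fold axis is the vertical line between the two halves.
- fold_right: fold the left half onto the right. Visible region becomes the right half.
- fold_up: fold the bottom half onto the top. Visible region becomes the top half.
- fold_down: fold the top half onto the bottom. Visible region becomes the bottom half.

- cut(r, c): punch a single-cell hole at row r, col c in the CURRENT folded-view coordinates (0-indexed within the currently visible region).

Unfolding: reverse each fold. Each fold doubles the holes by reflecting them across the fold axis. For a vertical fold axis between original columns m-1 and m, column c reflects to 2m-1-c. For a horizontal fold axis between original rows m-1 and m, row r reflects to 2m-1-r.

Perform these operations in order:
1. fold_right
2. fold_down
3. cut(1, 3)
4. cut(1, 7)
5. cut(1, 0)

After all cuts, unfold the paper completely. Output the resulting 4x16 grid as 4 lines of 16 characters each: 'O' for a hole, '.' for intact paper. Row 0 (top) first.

Answer: O...O..OO..O...O
................
................
O...O..OO..O...O

Derivation:
Op 1 fold_right: fold axis v@8; visible region now rows[0,4) x cols[8,16) = 4x8
Op 2 fold_down: fold axis h@2; visible region now rows[2,4) x cols[8,16) = 2x8
Op 3 cut(1, 3): punch at orig (3,11); cuts so far [(3, 11)]; region rows[2,4) x cols[8,16) = 2x8
Op 4 cut(1, 7): punch at orig (3,15); cuts so far [(3, 11), (3, 15)]; region rows[2,4) x cols[8,16) = 2x8
Op 5 cut(1, 0): punch at orig (3,8); cuts so far [(3, 8), (3, 11), (3, 15)]; region rows[2,4) x cols[8,16) = 2x8
Unfold 1 (reflect across h@2): 6 holes -> [(0, 8), (0, 11), (0, 15), (3, 8), (3, 11), (3, 15)]
Unfold 2 (reflect across v@8): 12 holes -> [(0, 0), (0, 4), (0, 7), (0, 8), (0, 11), (0, 15), (3, 0), (3, 4), (3, 7), (3, 8), (3, 11), (3, 15)]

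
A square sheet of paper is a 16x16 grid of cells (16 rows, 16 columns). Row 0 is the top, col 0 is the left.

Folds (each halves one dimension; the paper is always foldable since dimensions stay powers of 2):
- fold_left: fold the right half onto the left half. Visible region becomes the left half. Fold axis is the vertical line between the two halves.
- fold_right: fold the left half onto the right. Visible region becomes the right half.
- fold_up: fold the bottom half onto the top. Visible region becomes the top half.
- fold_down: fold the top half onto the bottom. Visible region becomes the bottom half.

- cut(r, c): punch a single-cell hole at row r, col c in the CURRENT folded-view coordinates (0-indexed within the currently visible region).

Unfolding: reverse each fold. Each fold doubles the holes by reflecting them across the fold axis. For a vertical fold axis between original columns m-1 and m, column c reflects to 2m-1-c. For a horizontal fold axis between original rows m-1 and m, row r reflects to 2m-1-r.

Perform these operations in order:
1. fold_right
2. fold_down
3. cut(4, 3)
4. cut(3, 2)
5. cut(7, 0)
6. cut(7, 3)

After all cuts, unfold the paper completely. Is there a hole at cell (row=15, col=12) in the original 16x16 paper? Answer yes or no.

Op 1 fold_right: fold axis v@8; visible region now rows[0,16) x cols[8,16) = 16x8
Op 2 fold_down: fold axis h@8; visible region now rows[8,16) x cols[8,16) = 8x8
Op 3 cut(4, 3): punch at orig (12,11); cuts so far [(12, 11)]; region rows[8,16) x cols[8,16) = 8x8
Op 4 cut(3, 2): punch at orig (11,10); cuts so far [(11, 10), (12, 11)]; region rows[8,16) x cols[8,16) = 8x8
Op 5 cut(7, 0): punch at orig (15,8); cuts so far [(11, 10), (12, 11), (15, 8)]; region rows[8,16) x cols[8,16) = 8x8
Op 6 cut(7, 3): punch at orig (15,11); cuts so far [(11, 10), (12, 11), (15, 8), (15, 11)]; region rows[8,16) x cols[8,16) = 8x8
Unfold 1 (reflect across h@8): 8 holes -> [(0, 8), (0, 11), (3, 11), (4, 10), (11, 10), (12, 11), (15, 8), (15, 11)]
Unfold 2 (reflect across v@8): 16 holes -> [(0, 4), (0, 7), (0, 8), (0, 11), (3, 4), (3, 11), (4, 5), (4, 10), (11, 5), (11, 10), (12, 4), (12, 11), (15, 4), (15, 7), (15, 8), (15, 11)]
Holes: [(0, 4), (0, 7), (0, 8), (0, 11), (3, 4), (3, 11), (4, 5), (4, 10), (11, 5), (11, 10), (12, 4), (12, 11), (15, 4), (15, 7), (15, 8), (15, 11)]

Answer: no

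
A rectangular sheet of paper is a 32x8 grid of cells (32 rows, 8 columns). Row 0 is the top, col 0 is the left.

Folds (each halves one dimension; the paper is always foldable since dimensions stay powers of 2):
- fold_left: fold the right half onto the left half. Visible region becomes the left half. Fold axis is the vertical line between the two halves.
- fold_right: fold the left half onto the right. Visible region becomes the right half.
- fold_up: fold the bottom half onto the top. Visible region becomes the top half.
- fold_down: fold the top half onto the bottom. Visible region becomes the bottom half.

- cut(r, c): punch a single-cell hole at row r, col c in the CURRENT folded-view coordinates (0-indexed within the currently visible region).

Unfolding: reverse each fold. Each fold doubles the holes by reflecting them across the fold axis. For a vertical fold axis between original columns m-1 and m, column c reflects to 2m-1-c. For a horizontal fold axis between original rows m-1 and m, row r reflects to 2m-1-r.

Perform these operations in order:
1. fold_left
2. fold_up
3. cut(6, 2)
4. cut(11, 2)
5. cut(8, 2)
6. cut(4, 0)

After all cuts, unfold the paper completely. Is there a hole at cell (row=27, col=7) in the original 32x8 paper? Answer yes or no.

Answer: yes

Derivation:
Op 1 fold_left: fold axis v@4; visible region now rows[0,32) x cols[0,4) = 32x4
Op 2 fold_up: fold axis h@16; visible region now rows[0,16) x cols[0,4) = 16x4
Op 3 cut(6, 2): punch at orig (6,2); cuts so far [(6, 2)]; region rows[0,16) x cols[0,4) = 16x4
Op 4 cut(11, 2): punch at orig (11,2); cuts so far [(6, 2), (11, 2)]; region rows[0,16) x cols[0,4) = 16x4
Op 5 cut(8, 2): punch at orig (8,2); cuts so far [(6, 2), (8, 2), (11, 2)]; region rows[0,16) x cols[0,4) = 16x4
Op 6 cut(4, 0): punch at orig (4,0); cuts so far [(4, 0), (6, 2), (8, 2), (11, 2)]; region rows[0,16) x cols[0,4) = 16x4
Unfold 1 (reflect across h@16): 8 holes -> [(4, 0), (6, 2), (8, 2), (11, 2), (20, 2), (23, 2), (25, 2), (27, 0)]
Unfold 2 (reflect across v@4): 16 holes -> [(4, 0), (4, 7), (6, 2), (6, 5), (8, 2), (8, 5), (11, 2), (11, 5), (20, 2), (20, 5), (23, 2), (23, 5), (25, 2), (25, 5), (27, 0), (27, 7)]
Holes: [(4, 0), (4, 7), (6, 2), (6, 5), (8, 2), (8, 5), (11, 2), (11, 5), (20, 2), (20, 5), (23, 2), (23, 5), (25, 2), (25, 5), (27, 0), (27, 7)]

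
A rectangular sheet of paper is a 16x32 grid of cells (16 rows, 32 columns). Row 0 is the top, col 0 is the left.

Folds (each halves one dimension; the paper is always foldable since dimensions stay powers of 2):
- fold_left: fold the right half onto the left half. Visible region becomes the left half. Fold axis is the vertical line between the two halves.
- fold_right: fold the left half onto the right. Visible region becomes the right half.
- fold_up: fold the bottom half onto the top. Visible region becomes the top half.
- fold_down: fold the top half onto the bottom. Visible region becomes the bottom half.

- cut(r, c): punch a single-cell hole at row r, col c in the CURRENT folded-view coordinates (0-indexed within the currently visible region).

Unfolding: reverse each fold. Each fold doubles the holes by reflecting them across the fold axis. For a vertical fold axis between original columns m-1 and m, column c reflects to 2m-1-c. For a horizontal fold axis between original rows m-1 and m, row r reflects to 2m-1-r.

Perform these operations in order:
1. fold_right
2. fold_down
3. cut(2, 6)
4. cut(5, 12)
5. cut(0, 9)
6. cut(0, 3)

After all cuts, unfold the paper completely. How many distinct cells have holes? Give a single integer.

Answer: 16

Derivation:
Op 1 fold_right: fold axis v@16; visible region now rows[0,16) x cols[16,32) = 16x16
Op 2 fold_down: fold axis h@8; visible region now rows[8,16) x cols[16,32) = 8x16
Op 3 cut(2, 6): punch at orig (10,22); cuts so far [(10, 22)]; region rows[8,16) x cols[16,32) = 8x16
Op 4 cut(5, 12): punch at orig (13,28); cuts so far [(10, 22), (13, 28)]; region rows[8,16) x cols[16,32) = 8x16
Op 5 cut(0, 9): punch at orig (8,25); cuts so far [(8, 25), (10, 22), (13, 28)]; region rows[8,16) x cols[16,32) = 8x16
Op 6 cut(0, 3): punch at orig (8,19); cuts so far [(8, 19), (8, 25), (10, 22), (13, 28)]; region rows[8,16) x cols[16,32) = 8x16
Unfold 1 (reflect across h@8): 8 holes -> [(2, 28), (5, 22), (7, 19), (7, 25), (8, 19), (8, 25), (10, 22), (13, 28)]
Unfold 2 (reflect across v@16): 16 holes -> [(2, 3), (2, 28), (5, 9), (5, 22), (7, 6), (7, 12), (7, 19), (7, 25), (8, 6), (8, 12), (8, 19), (8, 25), (10, 9), (10, 22), (13, 3), (13, 28)]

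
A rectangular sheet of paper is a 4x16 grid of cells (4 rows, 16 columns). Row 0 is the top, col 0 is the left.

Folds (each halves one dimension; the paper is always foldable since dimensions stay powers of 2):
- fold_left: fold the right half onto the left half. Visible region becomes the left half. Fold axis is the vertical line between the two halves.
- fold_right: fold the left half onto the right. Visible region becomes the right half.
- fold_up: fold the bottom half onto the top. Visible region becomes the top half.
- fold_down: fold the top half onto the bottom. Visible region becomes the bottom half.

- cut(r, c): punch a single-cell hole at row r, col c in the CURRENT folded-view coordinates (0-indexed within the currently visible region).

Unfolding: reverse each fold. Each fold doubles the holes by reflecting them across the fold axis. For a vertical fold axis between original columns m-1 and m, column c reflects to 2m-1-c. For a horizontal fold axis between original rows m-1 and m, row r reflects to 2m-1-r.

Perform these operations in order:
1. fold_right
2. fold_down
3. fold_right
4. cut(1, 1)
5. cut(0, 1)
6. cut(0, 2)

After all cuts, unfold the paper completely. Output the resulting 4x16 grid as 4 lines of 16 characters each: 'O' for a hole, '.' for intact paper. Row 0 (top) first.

Op 1 fold_right: fold axis v@8; visible region now rows[0,4) x cols[8,16) = 4x8
Op 2 fold_down: fold axis h@2; visible region now rows[2,4) x cols[8,16) = 2x8
Op 3 fold_right: fold axis v@12; visible region now rows[2,4) x cols[12,16) = 2x4
Op 4 cut(1, 1): punch at orig (3,13); cuts so far [(3, 13)]; region rows[2,4) x cols[12,16) = 2x4
Op 5 cut(0, 1): punch at orig (2,13); cuts so far [(2, 13), (3, 13)]; region rows[2,4) x cols[12,16) = 2x4
Op 6 cut(0, 2): punch at orig (2,14); cuts so far [(2, 13), (2, 14), (3, 13)]; region rows[2,4) x cols[12,16) = 2x4
Unfold 1 (reflect across v@12): 6 holes -> [(2, 9), (2, 10), (2, 13), (2, 14), (3, 10), (3, 13)]
Unfold 2 (reflect across h@2): 12 holes -> [(0, 10), (0, 13), (1, 9), (1, 10), (1, 13), (1, 14), (2, 9), (2, 10), (2, 13), (2, 14), (3, 10), (3, 13)]
Unfold 3 (reflect across v@8): 24 holes -> [(0, 2), (0, 5), (0, 10), (0, 13), (1, 1), (1, 2), (1, 5), (1, 6), (1, 9), (1, 10), (1, 13), (1, 14), (2, 1), (2, 2), (2, 5), (2, 6), (2, 9), (2, 10), (2, 13), (2, 14), (3, 2), (3, 5), (3, 10), (3, 13)]

Answer: ..O..O....O..O..
.OO..OO..OO..OO.
.OO..OO..OO..OO.
..O..O....O..O..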